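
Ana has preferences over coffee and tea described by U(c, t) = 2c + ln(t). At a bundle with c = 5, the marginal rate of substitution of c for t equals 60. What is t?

t = 30

MU_c = 2, MU_t = 1/t.
MRS = 2 ÷ (1/t).
MRS depends only on t: 2·t = 60 ⇒ t = 60/2 = 30.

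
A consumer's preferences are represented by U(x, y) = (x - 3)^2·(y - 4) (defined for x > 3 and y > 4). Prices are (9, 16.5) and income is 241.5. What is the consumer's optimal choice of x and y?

MU_x = 2·(x−3)·(y−4), MU_y = (x−3)^2.
MRS = (2/1)·(y−4)/(x−3).
Tangency: set MRS = p_x/p_y = 9/16.5 = 6/11.
So (2/1)·(y − 4)/(x − 3) = 6/11, i.e. (y − 4) = (3/11)·(x − 3).
Rewrite the budget in excess-of-subsistence terms: 9·(x − 3) + 16.5·(y − 4) = 241.5 − 9·3 − 16.5·4 = 148.5.
Substituting, 13.5·(x − 3) = 148.5, so x − 3 = 11 and x* = 14.
Then y − 4 = (3/11)·11 = 3, so y* = 7.

x* = 14, y* = 7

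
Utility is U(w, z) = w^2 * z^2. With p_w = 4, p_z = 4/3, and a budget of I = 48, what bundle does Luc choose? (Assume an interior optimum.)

w* = 6, z* = 18

MU_w = 2·w·z^2 and MU_z = 2·w^2·z.
MRS = MU_w/MU_z = z/w.
Tangency: set MRS = p_w/p_z = 4/(4/3) = 3.
So z/w = 3, i.e. z = 3·w.
Substitute into the budget 4·w + (4/3)·z = 48: 8·w = 48, so w* = 6.
Then z* = 3·6 = 18.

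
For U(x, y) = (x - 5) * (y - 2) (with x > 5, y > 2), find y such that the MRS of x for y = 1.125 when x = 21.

MU_x = (y−2), MU_y = (x−5).
MRS = (y−2)/(x−5).
Substitute x = 21: MRS = (y − 2)/16. Setting this equal to 1.125 gives y − 2 = 1.125·16 = 18, so y = 20.

y = 20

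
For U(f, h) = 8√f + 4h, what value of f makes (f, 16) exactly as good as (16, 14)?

U(16, 14) = 88.
Set U(f, 16) = 88 and solve.
With h = 16: 8√f = 88 − 4·16 = 24, so √f = 3 and f = 9.
Check: U(9, 16) = 88.

f = 9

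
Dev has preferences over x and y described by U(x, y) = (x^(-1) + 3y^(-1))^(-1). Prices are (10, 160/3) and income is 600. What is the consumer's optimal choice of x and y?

x* = 12, y* = 9

For CES with ρ = -1, MRS = (1/3)·(y/x)^2.
Tangency: set MRS = p_x/p_y = 10/(160/3) = 3/16.
So (y/x)^2 = 9/16; taking the square root, y/x = 0.75, i.e. y = 0.75·x.
Substitute into the budget 10·x + (160/3)·y = 600: 50·x = 600, so x* = 12 and y* = 0.75·12 = 9.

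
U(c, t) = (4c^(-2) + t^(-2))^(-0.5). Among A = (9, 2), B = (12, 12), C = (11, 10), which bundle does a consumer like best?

Bundle B

Evaluate utility at each bundle:
U(A) = 1.828.
U(B) = 5.367.
U(C) = 4.819.
Highest utility is B, so B ≻ C ≻ A.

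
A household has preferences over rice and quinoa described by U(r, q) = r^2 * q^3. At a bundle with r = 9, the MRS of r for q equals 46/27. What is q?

MU_r = 2·r·q^3 and MU_q = 3·r^2·q^2.
MRS = MU_r/MU_q = (2/3)·q/r.
Substitute r = 9: MRS = q/13.5. Setting q/13.5 = 46/27 gives q = (46/27)·13.5 = 23.

q = 23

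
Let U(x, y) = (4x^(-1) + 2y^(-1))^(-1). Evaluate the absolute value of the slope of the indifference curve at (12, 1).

For CES with ρ = -1, MRS = (4/2)·(y/x)^2.
At (12, 1): MRS = 1/72.
So at (12, 1) the consumer would give up 1/72 units of y for one more unit of x.

MRS = 1/72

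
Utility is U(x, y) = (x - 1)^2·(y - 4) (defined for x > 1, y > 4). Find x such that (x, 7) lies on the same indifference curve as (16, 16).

U(16, 16) = 2700.
Set U(x, 7) = 2700 and solve.
With y = 7: (7 − 4) = 3, so (x − 1)^2 = 2700/3 = 900.
Taking the square root (with x > 1): x − 1 = 30, so x = 31.
Check: U(31, 7) = 2700.

x = 31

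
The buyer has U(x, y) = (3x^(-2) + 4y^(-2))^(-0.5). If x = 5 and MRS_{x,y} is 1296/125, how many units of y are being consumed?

y = 12

For CES with ρ = -2, MRS = (3/4)·(y/x)^3.
Setting (3/4)·(y/5)^3 = 1296/125 gives (y/5)^3 = 1728/125, so y/5 = 2.4 and y = 12.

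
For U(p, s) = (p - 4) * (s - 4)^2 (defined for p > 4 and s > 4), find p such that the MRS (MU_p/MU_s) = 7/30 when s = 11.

p = 19

MU_p = (s−4)^2, MU_s = 2·(p−4)·(s−4).
MRS = (1/2)·(s−4)/(p−4).
Substitute s = 11: MRS = 3.5/(p − 4). Setting this equal to 7/30 gives p − 4 = 3.5/(7/30) = 15, so p = 19.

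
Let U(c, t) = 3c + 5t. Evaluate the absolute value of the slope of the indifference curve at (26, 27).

MRS = 0.6

MU_c = 3, MU_t = 5, so MRS = 3/5 = 0.6 at every bundle.
At (26, 27): MRS = 0.6.
The indifference curve has slope −0.6 at this bundle.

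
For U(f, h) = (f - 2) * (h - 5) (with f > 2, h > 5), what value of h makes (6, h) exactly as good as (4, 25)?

h = 15

U(4, 25) = 40.
Set U(6, h) = 40 and solve.
With f = 6: (6 − 2) = 4, so (h − 5) = 40/4 = 10.
So h = 5 + 10 = 15.
Check: U(6, 15) = 40.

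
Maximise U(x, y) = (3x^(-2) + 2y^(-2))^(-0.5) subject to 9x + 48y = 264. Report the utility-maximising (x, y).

x* = 8, y* = 4

For CES with ρ = -2, MRS = (3/2)·(y/x)^3.
Tangency: set MRS = p_x/p_y = 9/48 = 3/16.
So (y/x)^3 = 0.125; taking the cube root, y/x = 0.5, i.e. y = 0.5·x.
Substitute into the budget 9·x + 48·y = 264: 33·x = 264, so x* = 8 and y* = 0.5·8 = 4.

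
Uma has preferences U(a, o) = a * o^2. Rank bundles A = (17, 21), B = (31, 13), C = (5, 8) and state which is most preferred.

Evaluate utility at each bundle:
U(A) = 7497.
U(B) = 5239.
U(C) = 320.
Highest utility is A, so A ≻ B ≻ C.

Bundle A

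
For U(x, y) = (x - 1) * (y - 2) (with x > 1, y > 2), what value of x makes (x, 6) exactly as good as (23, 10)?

x = 45

U(23, 10) = 176.
Set U(x, 6) = 176 and solve.
With y = 6: (6 − 2) = 4, so (x − 1) = 176/4 = 44.
So x = 1 + 44 = 45.
Check: U(45, 6) = 176.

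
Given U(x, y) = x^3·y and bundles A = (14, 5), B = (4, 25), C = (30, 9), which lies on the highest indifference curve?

Evaluate utility at each bundle:
U(A) = 13720.
U(B) = 1600.
U(C) = 243000.
Highest utility is C, so C ≻ A ≻ B.

Bundle C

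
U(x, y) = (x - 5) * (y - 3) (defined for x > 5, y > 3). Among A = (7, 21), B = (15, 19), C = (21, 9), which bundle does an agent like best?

Bundle B

Evaluate utility at each bundle:
U(A) = 36.
U(B) = 160.
U(C) = 96.
Highest utility is B, so B ≻ C ≻ A.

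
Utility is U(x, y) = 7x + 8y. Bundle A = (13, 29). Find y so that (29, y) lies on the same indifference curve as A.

y = 15

U(13, 29) = 323.
Set U(29, y) = 323 and solve.
7·29 + 8y = 323 ⇒ 8y = 120 ⇒ y = 15.
Check: U(29, 15) = 323.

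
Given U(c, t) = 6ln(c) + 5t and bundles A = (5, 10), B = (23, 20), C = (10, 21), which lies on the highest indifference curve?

Evaluate utility at each bundle:
U(A) = 59.657.
U(B) = 118.813.
U(C) = 118.816.
Highest utility is C, so C ≻ B ≻ A.

Bundle C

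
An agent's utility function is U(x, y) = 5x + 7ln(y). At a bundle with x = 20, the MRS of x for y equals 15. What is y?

y = 21

MU_x = 5, MU_y = 7/y.
MRS = 5 ÷ (7/y).
MRS depends only on y: (5/7)·y = 15 ⇒ y = 15/(5/7) = 21.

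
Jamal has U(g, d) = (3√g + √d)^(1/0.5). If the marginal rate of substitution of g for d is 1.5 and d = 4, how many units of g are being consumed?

g = 16

For CES with ρ = 0.5, MRS = (3/1)·√(d/g).
Setting (3/1)·√(4/g) = 1.5 gives √(4/g) = 0.5, so 4/g = 0.25 and g = 16.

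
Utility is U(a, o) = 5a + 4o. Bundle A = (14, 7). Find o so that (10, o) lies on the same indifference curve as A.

U(14, 7) = 98.
Set U(10, o) = 98 and solve.
5·10 + 4o = 98 ⇒ 4o = 48 ⇒ o = 12.
Check: U(10, 12) = 98.

o = 12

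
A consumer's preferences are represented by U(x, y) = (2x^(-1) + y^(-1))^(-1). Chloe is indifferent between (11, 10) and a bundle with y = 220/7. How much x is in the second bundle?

x = 8

U depends on (x, y) only through S = 2x^(-1) + y^(-1), so equal utility means equal S. At (11, 10): S = 31/110.
With y = 220/7: (220/7)^(-1) = 7/220, so 2x^(-1) = 31/110 − 7/220 = 0.25, i.e. x^(-1) = 0.125.
Hence x = 1/0.125 = 8.
Check: U(8, 220/7) = 3.5484.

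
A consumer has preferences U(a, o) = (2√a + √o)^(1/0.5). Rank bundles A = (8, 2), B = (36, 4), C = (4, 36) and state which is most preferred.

Bundle B

Evaluate utility at each bundle:
U(A) = 50.000.
U(B) = 196.000.
U(C) = 100.000.
Highest utility is B, so B ≻ C ≻ A.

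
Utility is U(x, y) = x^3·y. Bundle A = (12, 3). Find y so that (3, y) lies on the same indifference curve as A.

y = 192

U(12, 3) = 5184.
Set U(3, y) = 5184 and solve.
With x = 3: 3^3 = 27, so y = 5184/27 = 192.
Check: U(3, 192) = 5184.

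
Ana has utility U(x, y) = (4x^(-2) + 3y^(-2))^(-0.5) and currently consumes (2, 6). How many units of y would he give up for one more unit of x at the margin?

For CES with ρ = -2, MRS = (4/3)·(y/x)^3.
At (2, 6): MRS = 36.
That is, one extra unit of x is worth 36 units of y at the margin.

MRS = 36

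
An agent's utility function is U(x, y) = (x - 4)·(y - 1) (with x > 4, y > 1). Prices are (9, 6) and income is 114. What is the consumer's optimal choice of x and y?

MU_x = (y−1), MU_y = (x−4).
MRS = (y−1)/(x−4).
Tangency: set MRS = p_x/p_y = 9/6 = 1.5.
So (y − 1)/(x − 4) = 1.5, i.e. (y − 1) = 1.5·(x − 4).
Rewrite the budget in excess-of-subsistence terms: 9·(x − 4) + 6·(y − 1) = 114 − 9·4 − 6·1 = 72.
Substituting, 18·(x − 4) = 72, so x − 4 = 4 and x* = 8.
Then y − 1 = 1.5·4 = 6, so y* = 7.

x* = 8, y* = 7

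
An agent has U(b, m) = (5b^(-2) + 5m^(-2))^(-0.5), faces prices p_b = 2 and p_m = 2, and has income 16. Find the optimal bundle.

b* = 4, m* = 4

For CES with ρ = -2, MRS = (m/b)^3.
Tangency: set MRS = p_b/p_m = 2/2 = 1.
So (m/b)^3 = 1; taking the cube root, m/b = 1, i.e. m = b.
Substitute into the budget 2·b + 2·m = 16: 4·b = 16, so b* = 4 and m* = 4.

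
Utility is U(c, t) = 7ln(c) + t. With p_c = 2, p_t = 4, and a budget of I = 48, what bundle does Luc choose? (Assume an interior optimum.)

c* = 14, t* = 5

MU_c = 7/c, MU_t = 1.
MRS = 7/c ÷ 1.
Tangency: set MRS = p_c/p_t = 2/4 = 0.5.
MRS depends only on c: 7/c = 0.5 ⇒ c* = 7/0.5 = 14.
From the budget, 4·t = 48 − 2·14 = 20, so t* = 5.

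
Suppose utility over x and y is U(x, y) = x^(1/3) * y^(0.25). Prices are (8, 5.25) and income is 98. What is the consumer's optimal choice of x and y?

x* = 7, y* = 8

MU_x = 1/3·x^(-2/3)·y^(0.25) and MU_y = 0.25·x^(1/3)·y^(-0.75).
MRS = MU_x/MU_y = (4/3)·y/x.
Tangency: set MRS = p_x/p_y = 8/5.25 = 32/21.
So (4/3)·y/x = 32/21, i.e. y = (8/7)·x.
Substitute into the budget 8·x + 5.25·y = 98: 14·x = 98, so x* = 7.
Then y* = (8/7)·7 = 8.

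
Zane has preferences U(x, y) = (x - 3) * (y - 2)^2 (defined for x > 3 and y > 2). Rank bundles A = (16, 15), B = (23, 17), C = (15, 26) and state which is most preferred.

Evaluate utility at each bundle:
U(A) = 2197.
U(B) = 4500.
U(C) = 6912.
Highest utility is C, so C ≻ B ≻ A.

Bundle C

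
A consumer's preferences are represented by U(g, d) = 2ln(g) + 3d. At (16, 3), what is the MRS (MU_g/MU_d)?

MU_g = 2/g, MU_d = 3.
MRS = 2/g ÷ 3.
At (16, 3): MRS = 1/24.
That is, one extra unit of g is worth 1/24 units of d at the margin.

MRS = 1/24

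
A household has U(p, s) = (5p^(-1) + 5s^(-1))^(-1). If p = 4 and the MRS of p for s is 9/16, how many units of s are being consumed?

For CES with ρ = -1, MRS = (s/p)^2.
Setting (s/4)^2 = 9/16 gives s/4 = 0.75 and s = 3.

s = 3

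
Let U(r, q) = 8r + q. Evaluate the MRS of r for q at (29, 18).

MU_r = 8, MU_q = 1, so MRS = 8/1 = 8 at every bundle.
At (29, 18): MRS = 8.
That is, one extra unit of r is worth 8 units of q at the margin.

MRS = 8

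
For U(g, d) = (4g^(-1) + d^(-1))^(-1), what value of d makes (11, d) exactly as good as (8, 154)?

d = 7

U depends on (g, d) only through S = 4g^(-1) + d^(-1), so equal utility means equal S. At (8, 154): S = 39/77.
With g = 11: 4·11^(-1) = 4/11, so d^(-1) = 39/77 − 4/11 = 1/7.
Hence d = 1/(1/7) = 7.
Check: U(11, 7) = 1.9744.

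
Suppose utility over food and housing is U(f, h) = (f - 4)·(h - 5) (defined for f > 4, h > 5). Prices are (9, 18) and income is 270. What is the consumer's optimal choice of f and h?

f* = 12, h* = 9

MU_f = (h−5), MU_h = (f−4).
MRS = (h−5)/(f−4).
Tangency: set MRS = p_f/p_h = 9/18 = 0.5.
So (h − 5)/(f − 4) = 0.5, i.e. (h − 5) = 0.5·(f − 4).
Rewrite the budget in excess-of-subsistence terms: 9·(f − 4) + 18·(h − 5) = 270 − 9·4 − 18·5 = 144.
Substituting, 18·(f − 4) = 144, so f − 4 = 8 and f* = 12.
Then h − 5 = 0.5·8 = 4, so h* = 9.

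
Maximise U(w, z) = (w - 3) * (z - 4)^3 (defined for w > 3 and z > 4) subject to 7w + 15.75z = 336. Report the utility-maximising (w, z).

w* = 12, z* = 16

MU_w = (z−4)^3, MU_z = 3·(w−3)·(z−4)^2.
MRS = (1/3)·(z−4)/(w−3).
Tangency: set MRS = p_w/p_z = 7/15.75 = 4/9.
So (1/3)·(z − 4)/(w − 3) = 4/9, i.e. (z − 4) = (4/3)·(w − 3).
Rewrite the budget in excess-of-subsistence terms: 7·(w − 3) + 15.75·(z − 4) = 336 − 7·3 − 15.75·4 = 252.
Substituting, 28·(w − 3) = 252, so w − 3 = 9 and w* = 12.
Then z − 4 = (4/3)·9 = 12, so z* = 16.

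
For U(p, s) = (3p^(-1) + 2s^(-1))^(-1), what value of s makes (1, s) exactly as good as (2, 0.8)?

s = 2

U depends on (p, s) only through S = 3p^(-1) + 2s^(-1), so equal utility means equal S. At (2, 0.8): S = 4.
With p = 1: 3·1^(-1) = 3, so 2s^(-1) = 4 − 3 = 1, i.e. s^(-1) = 0.5.
Hence s = 1/0.5 = 2.
Check: U(1, 2) = 0.25.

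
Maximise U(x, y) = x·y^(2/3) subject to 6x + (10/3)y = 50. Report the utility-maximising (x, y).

MU_x = y^(2/3) and MU_y = 2/3·x·y^(-1/3).
MRS = MU_x/MU_y = (1.5)·y/x.
Tangency: set MRS = p_x/p_y = 6/(10/3) = 1.8.
So (1.5)·y/x = 1.8, i.e. y = 1.2·x.
Substitute into the budget 6·x + (10/3)·y = 50: 10·x = 50, so x* = 5.
Then y* = 1.2·5 = 6.

x* = 5, y* = 6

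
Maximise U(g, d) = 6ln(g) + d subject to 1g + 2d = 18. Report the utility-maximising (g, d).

MU_g = 6/g, MU_d = 1.
MRS = 6/g ÷ 1.
Tangency: set MRS = p_g/p_d = 1/2 = 0.5.
MRS depends only on g: 6/g = 0.5 ⇒ g* = 6/0.5 = 12.
From the budget, 2·d = 18 − 1·12 = 6, so d* = 3.

g* = 12, d* = 3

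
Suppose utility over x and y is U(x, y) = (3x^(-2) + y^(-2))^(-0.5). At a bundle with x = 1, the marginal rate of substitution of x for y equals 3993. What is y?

For CES with ρ = -2, MRS = (3/1)·(y/x)^3.
Setting (3/1)·(y/1)^3 = 3993 gives (y/1)^3 = 1331, so y/1 = 11 and y = 11.

y = 11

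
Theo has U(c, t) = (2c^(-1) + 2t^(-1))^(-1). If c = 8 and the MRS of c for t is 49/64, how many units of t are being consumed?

For CES with ρ = -1, MRS = (t/c)^2.
Setting (t/8)^2 = 49/64 gives t/8 = 0.875 and t = 7.

t = 7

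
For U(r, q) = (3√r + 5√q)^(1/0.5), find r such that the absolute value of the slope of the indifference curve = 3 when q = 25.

For CES with ρ = 0.5, MRS = (3/5)·√(q/r).
Setting (3/5)·√(25/r) = 3 gives √(25/r) = 5, so 25/r = 25 and r = 1.

r = 1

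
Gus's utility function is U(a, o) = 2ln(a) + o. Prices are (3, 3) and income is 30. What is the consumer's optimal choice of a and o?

MU_a = 2/a, MU_o = 1.
MRS = 2/a ÷ 1.
Tangency: set MRS = p_a/p_o = 3/3 = 1.
MRS depends only on a: 2/a = 1 ⇒ a* = 2/1 = 2.
From the budget, 3·o = 30 − 3·2 = 24, so o* = 8.

a* = 2, o* = 8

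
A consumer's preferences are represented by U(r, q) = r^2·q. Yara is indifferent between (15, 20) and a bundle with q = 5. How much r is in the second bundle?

U(15, 20) = 4500.
Set U(r, 5) = 4500 and solve.
With q = 5: r^2 = 4500/5 = 900; taking the square root, r = 30.
Check: U(30, 5) = 4500.

r = 30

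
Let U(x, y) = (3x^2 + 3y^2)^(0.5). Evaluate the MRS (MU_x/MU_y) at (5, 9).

For CES with ρ = 2, MRS = (y/x)^(-1).
At (5, 9): MRS = 5/9.
That is, one extra unit of x is worth 5/9 units of y at the margin.

MRS = 5/9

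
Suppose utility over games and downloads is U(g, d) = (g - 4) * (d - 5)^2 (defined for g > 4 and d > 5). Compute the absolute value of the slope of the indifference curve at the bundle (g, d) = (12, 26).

MU_g = (d−5)^2, MU_d = 2·(g−4)·(d−5).
MRS = (1/2)·(d−5)/(g−4).
At (12, 26): MRS = 21/16.
So at (12, 26) the consumer would give up 21/16 units of d for one more unit of g.

MRS = 21/16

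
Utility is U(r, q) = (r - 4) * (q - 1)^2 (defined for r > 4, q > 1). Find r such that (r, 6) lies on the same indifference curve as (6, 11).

U(6, 11) = 200.
Set U(r, 6) = 200 and solve.
With q = 6: (6 − 1)^2 = 25, so (r − 4) = 200/25 = 8.
So r = 4 + 8 = 12.
Check: U(12, 6) = 200.

r = 12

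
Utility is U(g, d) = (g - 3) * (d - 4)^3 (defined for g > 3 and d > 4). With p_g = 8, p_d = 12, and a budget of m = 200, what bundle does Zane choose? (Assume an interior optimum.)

g* = 7, d* = 12

MU_g = (d−4)^3, MU_d = 3·(g−3)·(d−4)^2.
MRS = (1/3)·(d−4)/(g−3).
Tangency: set MRS = p_g/p_d = 8/12 = 2/3.
So (1/3)·(d − 4)/(g − 3) = 2/3, i.e. (d − 4) = 2·(g − 3).
Rewrite the budget in excess-of-subsistence terms: 8·(g − 3) + 12·(d − 4) = 200 − 8·3 − 12·4 = 128.
Substituting, 32·(g − 3) = 128, so g − 3 = 4 and g* = 7.
Then d − 4 = 2·4 = 8, so d* = 12.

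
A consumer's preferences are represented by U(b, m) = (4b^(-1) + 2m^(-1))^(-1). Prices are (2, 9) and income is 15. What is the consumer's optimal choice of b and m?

For CES with ρ = -1, MRS = (4/2)·(m/b)^2.
Tangency: set MRS = p_b/p_m = 2/9.
So (m/b)^2 = 1/9; taking the square root, m/b = 1/3, i.e. m = (1/3)·b.
Substitute into the budget 2·b + 9·m = 15: 5·b = 15, so b* = 3 and m* = (1/3)·3 = 1.

b* = 3, m* = 1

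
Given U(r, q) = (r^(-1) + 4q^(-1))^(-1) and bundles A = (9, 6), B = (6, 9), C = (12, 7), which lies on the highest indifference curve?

Evaluate utility at each bundle:
U(A) = 1.286.
U(B) = 1.636.
U(C) = 1.527.
Highest utility is B, so B ≻ C ≻ A.

Bundle B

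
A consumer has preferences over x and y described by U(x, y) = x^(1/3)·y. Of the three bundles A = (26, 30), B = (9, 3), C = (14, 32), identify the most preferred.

Bundle A

Evaluate utility at each bundle:
U(A) = 88.875.
U(B) = 6.240.
U(C) = 77.125.
Highest utility is A, so A ≻ C ≻ B.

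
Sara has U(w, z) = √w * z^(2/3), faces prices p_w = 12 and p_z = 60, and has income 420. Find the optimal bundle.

MU_w = 0.5·w^(-0.5)·z^(2/3) and MU_z = 2/3·√w·z^(-1/3).
MRS = MU_w/MU_z = (0.75)·z/w.
Tangency: set MRS = p_w/p_z = 12/60 = 0.2.
So (0.75)·z/w = 0.2, i.e. z = (4/15)·w.
Substitute into the budget 12·w + 60·z = 420: 28·w = 420, so w* = 15.
Then z* = (4/15)·15 = 4.

w* = 15, z* = 4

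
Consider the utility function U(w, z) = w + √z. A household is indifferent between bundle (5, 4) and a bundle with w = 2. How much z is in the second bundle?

U(5, 4) = 7.
Set U(2, z) = 7 and solve.
With w = 2: √z = 7 − 2 = 5, so √z = 5 and z = 25.
Check: U(2, 25) = 7.

z = 25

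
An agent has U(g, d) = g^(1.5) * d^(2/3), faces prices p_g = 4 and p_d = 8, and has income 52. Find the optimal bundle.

MU_g = 1.5·√g·d^(2/3) and MU_d = 2/3·g^(1.5)·d^(-1/3).
MRS = MU_g/MU_d = (2.25)·d/g.
Tangency: set MRS = p_g/p_d = 4/8 = 0.5.
So (2.25)·d/g = 0.5, i.e. d = (2/9)·g.
Substitute into the budget 4·g + 8·d = 52: (52/9)·g = 52, so g* = 9.
Then d* = (2/9)·9 = 2.

g* = 9, d* = 2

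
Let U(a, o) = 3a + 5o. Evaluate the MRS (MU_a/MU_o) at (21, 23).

MU_a = 3, MU_o = 5, so MRS = 3/5 = 0.6 at every bundle.
At (21, 23): MRS = 0.6.
So at (21, 23) the consumer would give up 0.6 units of o for one more unit of a.

MRS = 0.6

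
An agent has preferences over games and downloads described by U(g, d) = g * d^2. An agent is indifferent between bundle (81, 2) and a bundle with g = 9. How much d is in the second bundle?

U(81, 2) = 324.
Set U(9, d) = 324 and solve.
With g = 9: d^2 = 324/9 = 36; taking the square root, d = 6.
Check: U(9, 6) = 324.

d = 6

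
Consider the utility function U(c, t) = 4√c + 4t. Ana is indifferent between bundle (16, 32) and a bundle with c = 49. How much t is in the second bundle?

U(16, 32) = 144.
Set U(49, t) = 144 and solve.
With c = 49: √49 = 7, so 4t = 144 − 4·7 = 116 and t = 29.
Check: U(49, 29) = 144.

t = 29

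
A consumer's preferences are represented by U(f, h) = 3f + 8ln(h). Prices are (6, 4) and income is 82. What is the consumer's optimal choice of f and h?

MU_f = 3, MU_h = 8/h.
MRS = 3 ÷ (8/h).
Tangency: set MRS = p_f/p_h = 6/4 = 1.5.
MRS depends only on h: 0.375·h = 1.5 ⇒ h* = 1.5/0.375 = 4.
From the budget, 6·f = 82 − 4·4 = 66, so f* = 11.

f* = 11, h* = 4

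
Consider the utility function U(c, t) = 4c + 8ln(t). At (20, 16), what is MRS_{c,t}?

MRS = 8

MU_c = 4, MU_t = 8/t.
MRS = 4 ÷ (8/t).
At (20, 16): MRS = 8.
The indifference curve has slope −8 at this bundle.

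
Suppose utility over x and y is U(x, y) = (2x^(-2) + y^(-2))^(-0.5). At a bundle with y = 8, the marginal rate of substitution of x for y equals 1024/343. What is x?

x = 7

For CES with ρ = -2, MRS = (2/1)·(y/x)^3.
Setting (2/1)·(8/x)^3 = 1024/343 gives (8/x)^3 = 512/343, so 8/x = 8/7 and x = 7.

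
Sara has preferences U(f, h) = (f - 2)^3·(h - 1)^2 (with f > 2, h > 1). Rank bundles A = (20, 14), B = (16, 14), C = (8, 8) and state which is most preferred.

Bundle A

Evaluate utility at each bundle:
U(A) = 985608.
U(B) = 463736.
U(C) = 10584.
Highest utility is A, so A ≻ B ≻ C.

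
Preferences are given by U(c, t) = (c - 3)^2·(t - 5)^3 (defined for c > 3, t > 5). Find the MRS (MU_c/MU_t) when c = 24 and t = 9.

MU_c = 2·(c−3)·(t−5)^3, MU_t = 3·(c−3)^2·(t−5)^2.
MRS = (2/3)·(t−5)/(c−3).
At (24, 9): MRS = 8/63.
That is, one extra unit of c is worth 8/63 units of t at the margin.

MRS = 8/63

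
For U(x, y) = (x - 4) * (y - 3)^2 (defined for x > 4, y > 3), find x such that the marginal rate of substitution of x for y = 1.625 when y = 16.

MU_x = (y−3)^2, MU_y = 2·(x−4)·(y−3).
MRS = (1/2)·(y−3)/(x−4).
Substitute y = 16: MRS = 6.5/(x − 4). Setting this equal to 1.625 gives x − 4 = 6.5/1.625 = 4, so x = 8.

x = 8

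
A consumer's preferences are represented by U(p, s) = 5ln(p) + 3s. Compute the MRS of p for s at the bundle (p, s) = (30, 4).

MRS = 1/18

MU_p = 5/p, MU_s = 3.
MRS = 5/p ÷ 3.
At (30, 4): MRS = 1/18.
The indifference curve has slope −1/18 at this bundle.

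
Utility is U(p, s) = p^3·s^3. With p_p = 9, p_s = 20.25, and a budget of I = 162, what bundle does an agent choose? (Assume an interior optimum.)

MU_p = 3·p^2·s^3 and MU_s = 3·p^3·s^2.
MRS = MU_p/MU_s = s/p.
Tangency: set MRS = p_p/p_s = 9/20.25 = 4/9.
So s/p = 4/9, i.e. s = (4/9)·p.
Substitute into the budget 9·p + 20.25·s = 162: 18·p = 162, so p* = 9.
Then s* = (4/9)·9 = 4.

p* = 9, s* = 4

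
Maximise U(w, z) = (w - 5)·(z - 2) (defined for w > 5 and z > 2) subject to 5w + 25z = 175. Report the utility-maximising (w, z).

w* = 15, z* = 4

MU_w = (z−2), MU_z = (w−5).
MRS = (z−2)/(w−5).
Tangency: set MRS = p_w/p_z = 5/25 = 0.2.
So (z − 2)/(w − 5) = 0.2, i.e. (z − 2) = 0.2·(w − 5).
Rewrite the budget in excess-of-subsistence terms: 5·(w − 5) + 25·(z − 2) = 175 − 5·5 − 25·2 = 100.
Substituting, 10·(w − 5) = 100, so w − 5 = 10 and w* = 15.
Then z − 2 = 0.2·10 = 2, so z* = 4.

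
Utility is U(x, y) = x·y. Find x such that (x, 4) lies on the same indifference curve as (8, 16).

U(8, 16) = 128.
Set U(x, 4) = 128 and solve.
With y = 4: x = 128/4 = 32.
Check: U(32, 4) = 128.

x = 32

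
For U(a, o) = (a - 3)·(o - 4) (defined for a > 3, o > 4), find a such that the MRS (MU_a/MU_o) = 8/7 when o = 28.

a = 24

MU_a = (o−4), MU_o = (a−3).
MRS = (o−4)/(a−3).
Substitute o = 28: MRS = 24/(a − 3). Setting this equal to 8/7 gives a − 3 = 24/(8/7) = 21, so a = 24.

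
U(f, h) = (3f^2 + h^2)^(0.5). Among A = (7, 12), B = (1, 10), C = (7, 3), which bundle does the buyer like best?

Evaluate utility at each bundle:
U(A) = 17.059.
U(B) = 10.149.
U(C) = 12.490.
Highest utility is A, so A ≻ C ≻ B.

Bundle A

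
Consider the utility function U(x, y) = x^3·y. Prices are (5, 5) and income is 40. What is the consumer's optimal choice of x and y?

MU_x = 3·x^2·y and MU_y = x^3.
MRS = MU_x/MU_y = (3/1)·y/x.
Tangency: set MRS = p_x/p_y = 5/5 = 1.
So (3/1)·y/x = 1, i.e. y = (1/3)·x.
Substitute into the budget 5·x + 5·y = 40: (20/3)·x = 40, so x* = 6.
Then y* = (1/3)·6 = 2.

x* = 6, y* = 2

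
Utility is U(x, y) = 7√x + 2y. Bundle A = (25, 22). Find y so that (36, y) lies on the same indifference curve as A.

U(25, 22) = 79.
Set U(36, y) = 79 and solve.
With x = 36: √36 = 6, so 2y = 79 − 7·6 = 37 and y = 18.5.
Check: U(36, 18.5) = 79.

y = 18.5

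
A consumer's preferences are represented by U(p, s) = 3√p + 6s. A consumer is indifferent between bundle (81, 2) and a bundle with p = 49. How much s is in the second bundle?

U(81, 2) = 39.
Set U(49, s) = 39 and solve.
With p = 49: √49 = 7, so 6s = 39 − 3·7 = 18 and s = 3.
Check: U(49, 3) = 39.

s = 3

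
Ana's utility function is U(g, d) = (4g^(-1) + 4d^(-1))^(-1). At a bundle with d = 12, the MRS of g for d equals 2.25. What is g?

For CES with ρ = -1, MRS = (d/g)^2.
Setting (12/g)^2 = 2.25 gives 12/g = 1.5 and g = 8.

g = 8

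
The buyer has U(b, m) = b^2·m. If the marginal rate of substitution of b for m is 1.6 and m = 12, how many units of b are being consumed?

b = 15

MU_b = 2·b·m and MU_m = b^2.
MRS = MU_b/MU_m = (2/1)·m/b.
Substitute m = 12: MRS = 24/b. Setting 24/b = 1.6 gives b = 24/1.6 = 15.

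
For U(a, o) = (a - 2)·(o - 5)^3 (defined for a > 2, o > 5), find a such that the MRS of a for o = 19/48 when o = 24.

MU_a = (o−5)^3, MU_o = 3·(a−2)·(o−5)^2.
MRS = (1/3)·(o−5)/(a−2).
Substitute o = 24: MRS = (19/3)/(a − 2). Setting this equal to 19/48 gives a − 2 = (19/3)/(19/48) = 16, so a = 18.

a = 18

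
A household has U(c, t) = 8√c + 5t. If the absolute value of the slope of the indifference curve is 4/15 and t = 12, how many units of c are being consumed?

MU_c = 8/(2√c), MU_t = 5.
MRS = 8/(2√c) ÷ 5.
MRS depends only on c: 0.8/√c = 4/15 ⇒ √c = 0.8/(4/15) = 3 ⇒ c = 9.

c = 9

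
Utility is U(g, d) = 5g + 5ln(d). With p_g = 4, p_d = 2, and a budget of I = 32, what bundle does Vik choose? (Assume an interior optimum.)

g* = 7, d* = 2

MU_g = 5, MU_d = 5/d.
MRS = 5 ÷ (5/d).
Tangency: set MRS = p_g/p_d = 4/2 = 2.
MRS depends only on d: d = 2 ⇒ d* = 2.
From the budget, 4·g = 32 − 2·2 = 28, so g* = 7.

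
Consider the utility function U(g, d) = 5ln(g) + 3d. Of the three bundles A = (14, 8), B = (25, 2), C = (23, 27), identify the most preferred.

Bundle C

Evaluate utility at each bundle:
U(A) = 37.195.
U(B) = 22.094.
U(C) = 96.677.
Highest utility is C, so C ≻ A ≻ B.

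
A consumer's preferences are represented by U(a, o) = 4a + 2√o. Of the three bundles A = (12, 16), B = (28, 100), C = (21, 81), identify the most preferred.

Bundle B

Evaluate utility at each bundle:
U(A) = 56.000.
U(B) = 132.000.
U(C) = 102.000.
Highest utility is B, so B ≻ C ≻ A.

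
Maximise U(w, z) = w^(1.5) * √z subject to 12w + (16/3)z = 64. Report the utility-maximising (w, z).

w* = 4, z* = 3

MU_w = 1.5·√w·√z and MU_z = 0.5·w^(1.5)·z^(-0.5).
MRS = MU_w/MU_z = (3)·z/w.
Tangency: set MRS = p_w/p_z = 12/(16/3) = 2.25.
So (3)·z/w = 2.25, i.e. z = 0.75·w.
Substitute into the budget 12·w + (16/3)·z = 64: 16·w = 64, so w* = 4.
Then z* = 0.75·4 = 3.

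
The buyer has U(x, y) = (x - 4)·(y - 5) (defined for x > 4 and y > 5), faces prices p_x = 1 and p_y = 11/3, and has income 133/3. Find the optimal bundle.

MU_x = (y−5), MU_y = (x−4).
MRS = (y−5)/(x−4).
Tangency: set MRS = p_x/p_y = 1/(11/3) = 3/11.
So (y − 5)/(x − 4) = 3/11, i.e. (y − 5) = (3/11)·(x − 4).
Rewrite the budget in excess-of-subsistence terms: 1·(x − 4) + (11/3)·(y − 5) = 133/3 − 1·4 − (11/3)·5 = 22.
Substituting, 2·(x − 4) = 22, so x − 4 = 11 and x* = 15.
Then y − 5 = (3/11)·11 = 3, so y* = 8.

x* = 15, y* = 8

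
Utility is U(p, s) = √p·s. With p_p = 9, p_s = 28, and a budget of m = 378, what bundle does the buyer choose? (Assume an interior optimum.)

MU_p = 0.5·p^(-0.5)·s and MU_s = √p.
MRS = MU_p/MU_s = (0.5)·s/p.
Tangency: set MRS = p_p/p_s = 9/28.
So (0.5)·s/p = 9/28, i.e. s = (9/14)·p.
Substitute into the budget 9·p + 28·s = 378: 27·p = 378, so p* = 14.
Then s* = (9/14)·14 = 9.

p* = 14, s* = 9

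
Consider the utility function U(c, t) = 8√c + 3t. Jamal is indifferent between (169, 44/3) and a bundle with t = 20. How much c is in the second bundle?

U(169, 44/3) = 148.
Set U(c, 20) = 148 and solve.
With t = 20: 8√c = 148 − 3·20 = 88, so √c = 11 and c = 121.
Check: U(121, 20) = 148.

c = 121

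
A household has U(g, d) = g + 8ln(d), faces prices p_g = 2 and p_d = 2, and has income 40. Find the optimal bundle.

MU_g = 1, MU_d = 8/d.
MRS = 1 ÷ (8/d).
Tangency: set MRS = p_g/p_d = 2/2 = 1.
MRS depends only on d: 0.125·d = 1 ⇒ d* = 1/0.125 = 8.
From the budget, 2·g = 40 − 2·8 = 24, so g* = 12.

g* = 12, d* = 8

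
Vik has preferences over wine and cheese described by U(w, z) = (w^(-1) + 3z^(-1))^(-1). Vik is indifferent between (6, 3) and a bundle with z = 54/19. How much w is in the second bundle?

w = 9

U depends on (w, z) only through S = w^(-1) + 3z^(-1), so equal utility means equal S. At (6, 3): S = 7/6.
With z = 54/19: 3·(54/19)^(-1) = 19/18, so w^(-1) = 7/6 − 19/18 = 1/9.
Hence w = 1/(1/9) = 9.
Check: U(9, 54/19) = 0.8571.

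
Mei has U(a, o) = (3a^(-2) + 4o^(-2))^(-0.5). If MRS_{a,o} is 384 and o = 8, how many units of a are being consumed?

a = 1

For CES with ρ = -2, MRS = (3/4)·(o/a)^3.
Setting (3/4)·(8/a)^3 = 384 gives (8/a)^3 = 512, so 8/a = 8 and a = 1.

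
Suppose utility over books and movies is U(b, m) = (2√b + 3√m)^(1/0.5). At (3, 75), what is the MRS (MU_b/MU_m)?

For CES with ρ = 0.5, MRS = (2/3)·√(m/b).
At (3, 75): MRS = 10/3.
That is, one extra unit of b is worth 10/3 units of m at the margin.

MRS = 10/3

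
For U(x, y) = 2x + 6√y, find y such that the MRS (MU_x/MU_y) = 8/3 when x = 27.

MU_x = 2, MU_y = 6/(2√y).
MRS = 2 ÷ (6/(2√y)).
MRS depends only on y: (2/3)·√y = 8/3 ⇒ √y = (8/3)/(2/3) = 4 ⇒ y = 16.

y = 16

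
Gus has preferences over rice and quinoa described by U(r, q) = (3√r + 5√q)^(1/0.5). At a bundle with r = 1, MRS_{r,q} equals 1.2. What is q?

For CES with ρ = 0.5, MRS = (3/5)·√(q/r).
Setting (3/5)·√(q/1) = 1.2 gives √(q/1) = 2, so q/1 = 4 and q = 4.

q = 4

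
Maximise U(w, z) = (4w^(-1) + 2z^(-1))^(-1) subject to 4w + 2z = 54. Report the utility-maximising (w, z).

w* = 9, z* = 9

For CES with ρ = -1, MRS = (4/2)·(z/w)^2.
Tangency: set MRS = p_w/p_z = 4/2 = 2.
So (z/w)^2 = 1; taking the square root, z/w = 1, i.e. z = w.
Substitute into the budget 4·w + 2·z = 54: 6·w = 54, so w* = 9 and z* = 9.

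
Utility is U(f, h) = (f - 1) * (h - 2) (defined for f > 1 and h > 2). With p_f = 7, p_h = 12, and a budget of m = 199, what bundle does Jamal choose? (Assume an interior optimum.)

f* = 13, h* = 9

MU_f = (h−2), MU_h = (f−1).
MRS = (h−2)/(f−1).
Tangency: set MRS = p_f/p_h = 7/12.
So (h − 2)/(f − 1) = 7/12, i.e. (h − 2) = (7/12)·(f − 1).
Rewrite the budget in excess-of-subsistence terms: 7·(f − 1) + 12·(h − 2) = 199 − 7·1 − 12·2 = 168.
Substituting, 14·(f − 1) = 168, so f − 1 = 12 and f* = 13.
Then h − 2 = (7/12)·12 = 7, so h* = 9.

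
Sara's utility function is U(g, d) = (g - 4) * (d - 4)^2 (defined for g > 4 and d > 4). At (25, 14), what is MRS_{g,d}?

MRS = 5/21

MU_g = (d−4)^2, MU_d = 2·(g−4)·(d−4).
MRS = (1/2)·(d−4)/(g−4).
At (25, 14): MRS = 5/21.
That is, one extra unit of g is worth 5/21 units of d at the margin.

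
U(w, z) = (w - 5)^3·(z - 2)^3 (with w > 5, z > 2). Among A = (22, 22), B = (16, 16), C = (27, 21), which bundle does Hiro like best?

Evaluate utility at each bundle:
U(A) = 39304000.
U(B) = 3652264.
U(C) = 73034632.
Highest utility is C, so C ≻ A ≻ B.

Bundle C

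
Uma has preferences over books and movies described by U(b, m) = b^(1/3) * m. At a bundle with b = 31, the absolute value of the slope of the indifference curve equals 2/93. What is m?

m = 2

MU_b = 1/3·b^(-2/3)·m and MU_m = b^(1/3).
MRS = MU_b/MU_m = (1/3)·m/b.
Substitute b = 31: MRS = m/93. Setting m/93 = 2/93 gives m = (2/93)·93 = 2.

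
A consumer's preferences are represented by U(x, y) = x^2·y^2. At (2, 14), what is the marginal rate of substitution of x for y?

MU_x = 2·x·y^2 and MU_y = 2·x^2·y.
MRS = MU_x/MU_y = y/x.
At (2, 14): MRS = 7.
That is, one extra unit of x is worth 7 units of y at the margin.

MRS = 7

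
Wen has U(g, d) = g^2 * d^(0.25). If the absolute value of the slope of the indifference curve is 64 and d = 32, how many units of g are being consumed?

g = 4

MU_g = 2·g·d^(0.25) and MU_d = 0.25·g^2·d^(-0.75).
MRS = MU_g/MU_d = (8)·d/g.
Substitute d = 32: MRS = 256/g. Setting 256/g = 64 gives g = 256/64 = 4.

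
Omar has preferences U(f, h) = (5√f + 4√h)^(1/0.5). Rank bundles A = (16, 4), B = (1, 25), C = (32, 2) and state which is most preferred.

Bundle C

Evaluate utility at each bundle:
U(A) = 784.000.
U(B) = 625.000.
U(C) = 1152.000.
Highest utility is C, so C ≻ A ≻ B.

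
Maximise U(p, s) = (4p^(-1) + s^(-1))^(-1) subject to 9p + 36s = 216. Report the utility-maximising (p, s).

For CES with ρ = -1, MRS = (4/1)·(s/p)^2.
Tangency: set MRS = p_p/p_s = 9/36 = 0.25.
So (s/p)^2 = 1/16; taking the square root, s/p = 0.25, i.e. s = 0.25·p.
Substitute into the budget 9·p + 36·s = 216: 18·p = 216, so p* = 12 and s* = 0.25·12 = 3.

p* = 12, s* = 3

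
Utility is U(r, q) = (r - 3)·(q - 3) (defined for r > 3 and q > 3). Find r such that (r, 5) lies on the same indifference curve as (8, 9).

r = 18

U(8, 9) = 30.
Set U(r, 5) = 30 and solve.
With q = 5: (5 − 3) = 2, so (r − 3) = 30/2 = 15.
So r = 3 + 15 = 18.
Check: U(18, 5) = 30.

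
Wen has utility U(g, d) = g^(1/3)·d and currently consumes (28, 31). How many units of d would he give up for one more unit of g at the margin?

MRS = 31/84

MU_g = 1/3·g^(-2/3)·d and MU_d = g^(1/3).
MRS = MU_g/MU_d = (1/3)·d/g.
At (28, 31): MRS = 31/84.
That is, one extra unit of g is worth 31/84 units of d at the margin.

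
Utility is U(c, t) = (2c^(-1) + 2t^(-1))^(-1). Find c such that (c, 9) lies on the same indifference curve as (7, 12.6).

c = 9

U depends on (c, t) only through S = 2c^(-1) + 2t^(-1), so equal utility means equal S. At (7, 12.6): S = 4/9.
With t = 9: 2·9^(-1) = 2/9, so 2c^(-1) = 4/9 − 2/9 = 2/9, i.e. c^(-1) = 1/9.
Hence c = 1/(1/9) = 9.
Check: U(9, 9) = 2.25.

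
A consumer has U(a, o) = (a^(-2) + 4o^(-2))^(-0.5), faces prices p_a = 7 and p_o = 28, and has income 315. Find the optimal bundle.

a* = 9, o* = 9

For CES with ρ = -2, MRS = (1/4)·(o/a)^3.
Tangency: set MRS = p_a/p_o = 7/28 = 0.25.
So (o/a)^3 = 1; taking the cube root, o/a = 1, i.e. o = a.
Substitute into the budget 7·a + 28·o = 315: 35·a = 315, so a* = 9 and o* = 9.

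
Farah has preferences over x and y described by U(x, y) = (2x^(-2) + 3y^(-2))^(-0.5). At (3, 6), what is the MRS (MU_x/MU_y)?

For CES with ρ = -2, MRS = (2/3)·(y/x)^3.
At (3, 6): MRS = 16/3.
So at (3, 6) the consumer would give up 16/3 units of y for one more unit of x.

MRS = 16/3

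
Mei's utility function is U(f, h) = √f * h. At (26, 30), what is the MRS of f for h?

MRS = 15/26

MU_f = 0.5·f^(-0.5)·h and MU_h = √f.
MRS = MU_f/MU_h = (0.5)·h/f.
At (26, 30): MRS = 15/26.
So at (26, 30) the consumer would give up 15/26 units of h for one more unit of f.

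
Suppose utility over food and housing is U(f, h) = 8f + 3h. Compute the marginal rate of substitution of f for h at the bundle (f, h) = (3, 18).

MU_f = 8, MU_h = 3, so MRS = 8/3 at every bundle.
At (3, 18): MRS = 8/3.
So at (3, 18) the consumer would give up 8/3 units of h for one more unit of f.

MRS = 8/3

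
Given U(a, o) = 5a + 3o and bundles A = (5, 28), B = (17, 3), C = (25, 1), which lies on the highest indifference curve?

Bundle C

Evaluate utility at each bundle:
U(A) = 109.
U(B) = 94.
U(C) = 128.
Highest utility is C, so C ≻ A ≻ B.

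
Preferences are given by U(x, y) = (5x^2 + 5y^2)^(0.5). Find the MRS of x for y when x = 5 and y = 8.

For CES with ρ = 2, MRS = (y/x)^(-1).
At (5, 8): MRS = 0.625.
The indifference curve has slope −0.625 at this bundle.

MRS = 0.625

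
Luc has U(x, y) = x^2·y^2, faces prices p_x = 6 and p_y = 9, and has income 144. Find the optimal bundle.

x* = 12, y* = 8

MU_x = 2·x·y^2 and MU_y = 2·x^2·y.
MRS = MU_x/MU_y = y/x.
Tangency: set MRS = p_x/p_y = 6/9 = 2/3.
So y/x = 2/3, i.e. y = (2/3)·x.
Substitute into the budget 6·x + 9·y = 144: 12·x = 144, so x* = 12.
Then y* = (2/3)·12 = 8.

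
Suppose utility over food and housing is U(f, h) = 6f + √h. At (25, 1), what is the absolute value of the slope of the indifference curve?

MU_f = 6, MU_h = 1/(2√h).
MRS = 6 ÷ (1/(2√h)).
At (25, 1): MRS = 12.
The indifference curve has slope −12 at this bundle.

MRS = 12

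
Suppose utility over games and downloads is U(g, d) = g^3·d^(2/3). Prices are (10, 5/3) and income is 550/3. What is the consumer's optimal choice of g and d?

MU_g = 3·g^2·d^(2/3) and MU_d = 2/3·g^3·d^(-1/3).
MRS = MU_g/MU_d = (4.5)·d/g.
Tangency: set MRS = p_g/p_d = 10/(5/3) = 6.
So (4.5)·d/g = 6, i.e. d = (4/3)·g.
Substitute into the budget 10·g + (5/3)·d = 550/3: (110/9)·g = 550/3, so g* = 15.
Then d* = (4/3)·15 = 20.

g* = 15, d* = 20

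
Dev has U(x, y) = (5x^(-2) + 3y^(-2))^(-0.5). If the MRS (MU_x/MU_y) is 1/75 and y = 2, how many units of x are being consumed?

For CES with ρ = -2, MRS = (5/3)·(y/x)^3.
Setting (5/3)·(2/x)^3 = 1/75 gives (2/x)^3 = 1/125, so 2/x = 0.2 and x = 10.

x = 10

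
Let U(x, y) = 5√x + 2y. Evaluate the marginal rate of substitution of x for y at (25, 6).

MRS = 0.25

MU_x = 5/(2√x), MU_y = 2.
MRS = 5/(2√x) ÷ 2.
At (25, 6): MRS = 0.25.
So at (25, 6) the consumer would give up 0.25 units of y for one more unit of x.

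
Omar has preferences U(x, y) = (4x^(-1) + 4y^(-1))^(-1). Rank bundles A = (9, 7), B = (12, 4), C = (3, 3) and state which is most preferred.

Bundle A

Evaluate utility at each bundle:
U(A) = 0.984.
U(B) = 0.750.
U(C) = 0.375.
Highest utility is A, so A ≻ B ≻ C.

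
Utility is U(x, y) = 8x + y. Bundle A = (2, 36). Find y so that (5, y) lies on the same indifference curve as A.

U(2, 36) = 52.
Set U(5, y) = 52 and solve.
8·5 + y = 52 ⇒ y = 12 ⇒ y = 12.
Check: U(5, 12) = 52.

y = 12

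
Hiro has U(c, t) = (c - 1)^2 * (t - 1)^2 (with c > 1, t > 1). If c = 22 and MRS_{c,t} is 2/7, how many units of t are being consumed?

MU_c = 2·(c−1)·(t−1)^2, MU_t = 2·(c−1)^2·(t−1).
MRS = (t−1)/(c−1).
Substitute c = 22: MRS = (t − 1)/21. Setting this equal to 2/7 gives t − 1 = (2/7)·21 = 6, so t = 7.

t = 7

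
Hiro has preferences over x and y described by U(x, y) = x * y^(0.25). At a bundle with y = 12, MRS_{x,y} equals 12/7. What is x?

x = 28

MU_x = y^(0.25) and MU_y = 0.25·x·y^(-0.75).
MRS = MU_x/MU_y = (4)·y/x.
Substitute y = 12: MRS = 48/x. Setting 48/x = 12/7 gives x = 48/(12/7) = 28.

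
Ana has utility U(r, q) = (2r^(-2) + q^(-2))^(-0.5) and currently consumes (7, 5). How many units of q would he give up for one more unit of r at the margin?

MRS = 250/343

For CES with ρ = -2, MRS = (2/1)·(q/r)^3.
At (7, 5): MRS = 250/343.
The indifference curve has slope −250/343 at this bundle.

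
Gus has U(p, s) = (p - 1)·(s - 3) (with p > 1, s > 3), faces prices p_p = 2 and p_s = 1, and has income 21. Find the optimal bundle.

p* = 5, s* = 11

MU_p = (s−3), MU_s = (p−1).
MRS = (s−3)/(p−1).
Tangency: set MRS = p_p/p_s = 2/1 = 2.
So (s − 3)/(p − 1) = 2, i.e. (s − 3) = 2·(p − 1).
Rewrite the budget in excess-of-subsistence terms: 2·(p − 1) + 1·(s − 3) = 21 − 2·1 − 1·3 = 16.
Substituting, 4·(p − 1) = 16, so p − 1 = 4 and p* = 5.
Then s − 3 = 2·4 = 8, so s* = 11.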